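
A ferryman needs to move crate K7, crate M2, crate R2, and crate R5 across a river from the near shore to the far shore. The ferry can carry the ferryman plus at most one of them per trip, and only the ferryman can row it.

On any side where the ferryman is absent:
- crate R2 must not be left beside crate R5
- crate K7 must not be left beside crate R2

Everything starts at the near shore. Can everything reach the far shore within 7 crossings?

No

Counting alone: the ferryman can take at most 1 across per trip to the far shore, so moving all 4 needs at least 4 loaded trips out, with a return between consecutive ones — at least 7 crossings.
The safety rule pushes this higher. Following every safe sequence of crossings, the most of the 4 that can be at the far shore as the ferry arrives there on crossing 7 is 3 — never all 4.
So the move cannot be finished within 7 crossings. (The shortest complete plan takes 9:)
1. Ferryman goes to the far shore with crate R2.  [the near shore: crate K7, crate M2, crate R5 | the far shore: crate R2]
2. Ferryman goes back to the near shore alone.  [the near shore: crate K7, crate M2, crate R5 | the far shore: crate R2]
3. Ferryman goes to the far shore with crate K7.  [the near shore: crate M2, crate R5 | the far shore: crate K7, crate R2]
4. Ferryman goes back to the near shore with crate R2.  [the near shore: crate M2, crate R2, crate R5 | the far shore: crate K7]
5. Ferryman goes to the far shore with crate R5.  [the near shore: crate M2, crate R2 | the far shore: crate K7, crate R5]
6. Ferryman goes back to the near shore alone.  [the near shore: crate M2, crate R2 | the far shore: crate K7, crate R5]
7. Ferryman goes to the far shore with crate M2.  [the near shore: crate R2 | the far shore: crate K7, crate M2, crate R5]
8. Ferryman goes back to the near shore alone.  [the near shore: crate R2 | the far shore: crate K7, crate M2, crate R5]
9. Ferryman goes to the far shore with crate R2.  [the near shore: — | the far shore: crate K7, crate M2, crate R2, crate R5]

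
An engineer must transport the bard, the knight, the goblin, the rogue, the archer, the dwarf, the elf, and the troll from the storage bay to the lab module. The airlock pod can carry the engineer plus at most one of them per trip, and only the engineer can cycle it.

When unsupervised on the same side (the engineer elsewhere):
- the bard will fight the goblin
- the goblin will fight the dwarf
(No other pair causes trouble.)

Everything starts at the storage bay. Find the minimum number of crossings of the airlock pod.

17

Counting alone: the engineer can take at most 1 across per trip to the lab module, so moving all 8 needs at least 8 loaded trips out, with a return between consecutive ones — at least 15 crossings.
The safety rule pushes this higher. Following every safe sequence of crossings, the most of the 8 that can be at the lab module as the airlock pod arrives there on crossing 15 is 7 — never all 8.
So no plan with fewer than 17 crossings exists, and this one achieves 17:
1. Engineer goes to the lab module with the goblin.  [the storage bay: the archer, the bard, the dwarf, the elf, the knight, the rogue, the troll | the lab module: the goblin]
2. Engineer goes back to the storage bay alone.  [the storage bay: the archer, the bard, the dwarf, the elf, the knight, the rogue, the troll | the lab module: the goblin]
3. Engineer goes to the lab module with the bard.  [the storage bay: the archer, the dwarf, the elf, the knight, the rogue, the troll | the lab module: the bard, the goblin]
4. Engineer goes back to the storage bay with the goblin.  [the storage bay: the archer, the dwarf, the elf, the goblin, the knight, the rogue, the troll | the lab module: the bard]
5. Engineer goes to the lab module with the dwarf.  [the storage bay: the archer, the elf, the goblin, the knight, the rogue, the troll | the lab module: the bard, the dwarf]
6. Engineer goes back to the storage bay alone.  [the storage bay: the archer, the elf, the goblin, the knight, the rogue, the troll | the lab module: the bard, the dwarf]
7. Engineer goes to the lab module with the knight.  [the storage bay: the archer, the elf, the goblin, the rogue, the troll | the lab module: the bard, the dwarf, the knight]
8. Engineer goes back to the storage bay alone.  [the storage bay: the archer, the elf, the goblin, the rogue, the troll | the lab module: the bard, the dwarf, the knight]
9. Engineer goes to the lab module with the rogue.  [the storage bay: the archer, the elf, the goblin, the troll | the lab module: the bard, the dwarf, the knight, the rogue]
10. Engineer goes back to the storage bay alone.  [the storage bay: the archer, the elf, the goblin, the troll | the lab module: the bard, the dwarf, the knight, the rogue]
11. Engineer goes to the lab module with the archer.  [the storage bay: the elf, the goblin, the troll | the lab module: the archer, the bard, the dwarf, the knight, the rogue]
12. Engineer goes back to the storage bay alone.  [the storage bay: the elf, the goblin, the troll | the lab module: the archer, the bard, the dwarf, the knight, the rogue]
13. Engineer goes to the lab module with the elf.  [the storage bay: the goblin, the troll | the lab module: the archer, the bard, the dwarf, the elf, the knight, the rogue]
14. Engineer goes back to the storage bay alone.  [the storage bay: the goblin, the troll | the lab module: the archer, the bard, the dwarf, the elf, the knight, the rogue]
15. Engineer goes to the lab module with the troll.  [the storage bay: the goblin | the lab module: the archer, the bard, the dwarf, the elf, the knight, the rogue, the troll]
16. Engineer goes back to the storage bay alone.  [the storage bay: the goblin | the lab module: the archer, the bard, the dwarf, the elf, the knight, the rogue, the troll]
17. Engineer goes to the lab module with the goblin.  [the storage bay: — | the lab module: the archer, the bard, the dwarf, the elf, the goblin, the knight, the rogue, the troll]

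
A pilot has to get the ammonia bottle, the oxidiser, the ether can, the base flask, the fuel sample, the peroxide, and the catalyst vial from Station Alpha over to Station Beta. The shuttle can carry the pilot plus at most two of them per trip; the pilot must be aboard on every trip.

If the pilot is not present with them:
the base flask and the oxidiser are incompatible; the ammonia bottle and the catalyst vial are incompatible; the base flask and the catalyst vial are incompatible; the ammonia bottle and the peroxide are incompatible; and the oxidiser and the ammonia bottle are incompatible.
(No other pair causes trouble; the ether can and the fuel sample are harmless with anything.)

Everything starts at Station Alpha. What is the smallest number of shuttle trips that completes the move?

9

Counting alone: the pilot can take at most 2 across per trip to Station Beta, so moving all 7 needs at least 4 loaded trips out, with a return between consecutive ones — at least 7 crossings.
The safety rule pushes this higher. Following every safe sequence of crossings, the most of the 7 that can be at Station Beta as the shuttle arrives there on crossing 7 is 6 — never all 7.
So no plan with fewer than 9 crossings exists, and this one achieves 9:
1. Pilot goes to Station Beta with the ammonia bottle and the base flask.  [Station Alpha: the catalyst vial, the ether can, the fuel sample, the oxidiser, the peroxide | Station Beta: the ammonia bottle, the base flask]
2. Pilot goes back to Station Alpha alone.  [Station Alpha: the catalyst vial, the ether can, the fuel sample, the oxidiser, the peroxide | Station Beta: the ammonia bottle, the base flask]
3. Pilot goes to Station Beta with the oxidiser.  [Station Alpha: the catalyst vial, the ether can, the fuel sample, the peroxide | Station Beta: the ammonia bottle, the base flask, the oxidiser]
4. Pilot goes back to Station Alpha with the ammonia bottle and the base flask.  [Station Alpha: the ammonia bottle, the base flask, the catalyst vial, the ether can, the fuel sample, the peroxide | Station Beta: the oxidiser]
5. Pilot goes to Station Beta with the catalyst vial and the peroxide.  [Station Alpha: the ammonia bottle, the base flask, the ether can, the fuel sample | Station Beta: the catalyst vial, the oxidiser, the peroxide]
6. Pilot goes back to Station Alpha alone.  [Station Alpha: the ammonia bottle, the base flask, the ether can, the fuel sample | Station Beta: the catalyst vial, the oxidiser, the peroxide]
7. Pilot goes to Station Beta with the ether can and the fuel sample.  [Station Alpha: the ammonia bottle, the base flask | Station Beta: the catalyst vial, the ether can, the fuel sample, the oxidiser, the peroxide]
8. Pilot goes back to Station Alpha alone.  [Station Alpha: the ammonia bottle, the base flask | Station Beta: the catalyst vial, the ether can, the fuel sample, the oxidiser, the peroxide]
9. Pilot goes to Station Beta with the ammonia bottle and the base flask.  [Station Alpha: — | Station Beta: the ammonia bottle, the base flask, the catalyst vial, the ether can, the fuel sample, the oxidiser, the peroxide]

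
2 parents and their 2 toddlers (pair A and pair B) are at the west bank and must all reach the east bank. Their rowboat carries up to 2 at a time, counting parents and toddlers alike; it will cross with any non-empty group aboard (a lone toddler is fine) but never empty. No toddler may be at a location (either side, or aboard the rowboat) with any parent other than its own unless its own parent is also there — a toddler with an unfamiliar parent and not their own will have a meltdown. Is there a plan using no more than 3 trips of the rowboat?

Counting alone: each trip to the east bank takes at most 2 across and each return brings at least 1 back, so after t trips out (and t−1 returns) at most 2t − (t−1) of the 4 are across; that first reaches 4 at t = 3, so at least 5 crossings are needed.
Since 3 < 5, 3 crossings cannot be enough. (The shortest complete plan in fact takes 5:)
1. parent A and toddler A cross → the east bank.
2. parent A crosses ← the west bank.
3. parent A and parent B cross → the east bank.
4. parent B crosses ← the west bank.
5. parent B and toddler B cross → the east bank.

No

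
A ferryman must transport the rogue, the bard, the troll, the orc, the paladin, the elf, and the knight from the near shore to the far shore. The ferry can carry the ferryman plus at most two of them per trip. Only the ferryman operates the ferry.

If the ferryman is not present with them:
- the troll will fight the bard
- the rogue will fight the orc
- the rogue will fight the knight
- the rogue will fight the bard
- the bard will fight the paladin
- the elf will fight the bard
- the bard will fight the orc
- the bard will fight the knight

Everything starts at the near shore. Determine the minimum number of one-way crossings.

Counting alone: the ferryman can take at most 2 across per trip to the far shore, so moving all 7 needs at least 4 loaded trips out, with a return between consecutive ones — at least 7 crossings.
The safety rule pushes this higher. Following every safe sequence of crossings, the most of the 7 that can be at the far shore as the ferry arrives there on crossings 7, 9 is 5, 6 respectively — never all 7.
So no plan with fewer than 11 crossings exists, and this one achieves 11:
1. Ferryman goes to the far shore with the bard and the rogue.  [the near shore: the elf, the knight, the orc, the paladin, the troll | the far shore: the bard, the rogue]
2. Ferryman goes back to the near shore with the rogue.  [the near shore: the elf, the knight, the orc, the paladin, the rogue, the troll | the far shore: the bard]
3. Ferryman goes to the far shore with the rogue and the troll.  [the near shore: the elf, the knight, the orc, the paladin | the far shore: the bard, the rogue, the troll]
4. Ferryman goes back to the near shore with the bard.  [the near shore: the bard, the elf, the knight, the orc, the paladin | the far shore: the rogue, the troll]
5. Ferryman goes to the far shore with the bard and the paladin.  [the near shore: the elf, the knight, the orc | the far shore: the bard, the paladin, the rogue, the troll]
6. Ferryman goes back to the near shore with the bard.  [the near shore: the bard, the elf, the knight, the orc | the far shore: the paladin, the rogue, the troll]
7. Ferryman goes to the far shore with the bard and the elf.  [the near shore: the knight, the orc | the far shore: the bard, the elf, the paladin, the rogue, the troll]
8. Ferryman goes back to the near shore with the bard.  [the near shore: the bard, the knight, the orc | the far shore: the elf, the paladin, the rogue, the troll]
9. Ferryman goes to the far shore with the knight and the orc.  [the near shore: the bard | the far shore: the elf, the knight, the orc, the paladin, the rogue, the troll]
10. Ferryman goes back to the near shore with the rogue.  [the near shore: the bard, the rogue | the far shore: the elf, the knight, the orc, the paladin, the troll]
11. Ferryman goes to the far shore with the bard and the rogue.  [the near shore: — | the far shore: the bard, the elf, the knight, the orc, the paladin, the rogue, the troll]

11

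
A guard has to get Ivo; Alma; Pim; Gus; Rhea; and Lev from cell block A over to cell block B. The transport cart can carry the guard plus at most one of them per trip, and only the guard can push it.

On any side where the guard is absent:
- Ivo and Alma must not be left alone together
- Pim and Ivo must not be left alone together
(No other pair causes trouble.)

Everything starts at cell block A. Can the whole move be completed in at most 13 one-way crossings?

Yes — this plan uses 13 crossings (≤ 13):
1. Guard goes to cell block B with Ivo.
2. Guard goes back to cell block A alone.
3. Guard goes to cell block B with Alma.
4. Guard goes back to cell block A with Ivo.
5. Guard goes to cell block B with Pim.
6. Guard goes back to cell block A alone.
7. Guard goes to cell block B with Gus.
8. Guard goes back to cell block A alone.
9. Guard goes to cell block B with Rhea.
10. Guard goes back to cell block A alone.
11. Guard goes to cell block B with Lev.
12. Guard goes back to cell block A alone.
13. Guard goes to cell block B with Ivo.

Yes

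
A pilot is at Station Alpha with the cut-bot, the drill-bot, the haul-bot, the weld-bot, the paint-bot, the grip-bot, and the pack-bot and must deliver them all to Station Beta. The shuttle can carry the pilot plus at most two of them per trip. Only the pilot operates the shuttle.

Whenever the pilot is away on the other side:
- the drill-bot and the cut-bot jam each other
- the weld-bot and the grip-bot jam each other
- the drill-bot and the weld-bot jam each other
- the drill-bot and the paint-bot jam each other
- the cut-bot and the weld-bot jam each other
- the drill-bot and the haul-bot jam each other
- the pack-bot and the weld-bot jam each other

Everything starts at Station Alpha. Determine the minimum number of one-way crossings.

11

Counting alone: the pilot can take at most 2 across per trip to Station Beta, so moving all 7 needs at least 4 loaded trips out, with a return between consecutive ones — at least 7 crossings.
The safety rule pushes this higher. Following every safe sequence of crossings, the most of the 7 that can be at Station Beta as the shuttle arrives there on crossings 7, 9 is 5, 6 respectively — never all 7.
So no plan with fewer than 11 crossings exists, and this one achieves 11:
1. Pilot goes to Station Beta with the drill-bot and the weld-bot.
2. Pilot goes back to Station Alpha with the drill-bot.
3. Pilot goes to Station Beta with the drill-bot and the haul-bot.
4. Pilot goes back to Station Alpha with the drill-bot.
5. Pilot goes to Station Beta with the cut-bot and the paint-bot.
6. Pilot goes back to Station Alpha with the cut-bot.
7. Pilot goes to Station Beta with the cut-bot and the grip-bot.
8. Pilot goes back to Station Alpha with the weld-bot.
9. Pilot goes to Station Beta with the drill-bot and the pack-bot.
10. Pilot goes back to Station Alpha with the drill-bot.
11. Pilot goes to Station Beta with the drill-bot and the weld-bot.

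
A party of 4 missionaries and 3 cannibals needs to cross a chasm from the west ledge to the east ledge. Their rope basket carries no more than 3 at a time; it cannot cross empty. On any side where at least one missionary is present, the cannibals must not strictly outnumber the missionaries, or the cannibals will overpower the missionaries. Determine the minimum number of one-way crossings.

Counting alone: each trip to the east ledge takes at most 3 across and each return brings at least 1 back, so after t trips out (and t−1 returns) at most 3t − (t−1) of the 7 are across; that first reaches 7 at t = 3, so at least 5 crossings are needed.
The plan below uses exactly 5 crossings, so it is optimal:
1. 3 cannibals → the east ledge.  (the west ledge: 4M 0C; the east ledge: 0M 3C)
2. 1 cannibal ← the west ledge.  (the west ledge: 4M 1C; the east ledge: 0M 2C)
3. 3 missionaries → the east ledge.  (the west ledge: 1M 1C; the east ledge: 3M 2C)
4. 1 missionary ← the west ledge.  (the west ledge: 2M 1C; the east ledge: 2M 2C)
5. 2 missionaries and 1 cannibal → the east ledge.  (the west ledge: 0M 0C; the east ledge: 4M 3C)

5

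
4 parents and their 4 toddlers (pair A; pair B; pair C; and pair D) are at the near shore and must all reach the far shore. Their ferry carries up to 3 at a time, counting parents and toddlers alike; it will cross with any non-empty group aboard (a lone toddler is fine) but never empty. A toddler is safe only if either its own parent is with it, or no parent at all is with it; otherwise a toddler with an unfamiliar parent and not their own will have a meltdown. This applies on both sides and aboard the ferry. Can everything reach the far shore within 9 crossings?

Yes

Yes — this plan uses 9 crossings (≤ 9):
1. parent A and toddler A cross → the far shore.
2. parent A crosses ← the near shore.
3. parent A, parent B, and toddler B cross → the far shore.
4. parent A and toddler A cross ← the near shore.
5. parent A, parent C, and parent D cross → the far shore.
6. toddler B crosses ← the near shore.
7. toddler A and toddler B cross → the far shore.
8. toddler A crosses ← the near shore.
9. toddler A, toddler C, and toddler D cross → the far shore.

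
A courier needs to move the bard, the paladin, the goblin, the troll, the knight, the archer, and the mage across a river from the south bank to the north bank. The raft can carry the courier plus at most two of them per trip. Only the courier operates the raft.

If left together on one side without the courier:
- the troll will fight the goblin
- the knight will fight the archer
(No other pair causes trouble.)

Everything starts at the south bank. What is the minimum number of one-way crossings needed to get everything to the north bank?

Counting alone: the courier can take at most 2 across per trip to the north bank, so moving all 7 needs at least 4 loaded trips out, with a return between consecutive ones — at least 7 crossings.
The plan below uses exactly 7 crossings, so it is optimal:
1. Courier goes to the north bank with the goblin and the knight.  [the south bank: the archer, the bard, the mage, the paladin, the troll | the north bank: the goblin, the knight]
2. Courier goes back to the south bank alone.  [the south bank: the archer, the bard, the mage, the paladin, the troll | the north bank: the goblin, the knight]
3. Courier goes to the north bank with the bard.  [the south bank: the archer, the mage, the paladin, the troll | the north bank: the bard, the goblin, the knight]
4. Courier goes back to the south bank alone.  [the south bank: the archer, the mage, the paladin, the troll | the north bank: the bard, the goblin, the knight]
5. Courier goes to the north bank with the mage and the paladin.  [the south bank: the archer, the troll | the north bank: the bard, the goblin, the knight, the mage, the paladin]
6. Courier goes back to the south bank alone.  [the south bank: the archer, the troll | the north bank: the bard, the goblin, the knight, the mage, the paladin]
7. Courier goes to the north bank with the archer and the troll.  [the south bank: — | the north bank: the archer, the bard, the goblin, the knight, the mage, the paladin, the troll]

7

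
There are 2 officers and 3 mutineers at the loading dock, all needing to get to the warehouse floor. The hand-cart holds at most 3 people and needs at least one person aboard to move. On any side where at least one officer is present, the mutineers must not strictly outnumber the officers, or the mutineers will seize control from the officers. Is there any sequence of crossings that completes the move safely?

No

The mutineers already outnumber the officers at the loading dock before anyone moves, so the starting position itself is disallowed.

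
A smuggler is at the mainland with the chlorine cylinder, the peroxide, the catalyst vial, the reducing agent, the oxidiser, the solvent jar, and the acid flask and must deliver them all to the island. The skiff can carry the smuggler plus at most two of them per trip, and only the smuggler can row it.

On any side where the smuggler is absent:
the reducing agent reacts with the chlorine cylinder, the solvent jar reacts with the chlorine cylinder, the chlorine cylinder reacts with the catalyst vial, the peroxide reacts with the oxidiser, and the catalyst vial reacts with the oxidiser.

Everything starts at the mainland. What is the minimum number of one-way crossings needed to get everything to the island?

Counting alone: the smuggler can take at most 2 across per trip to the island, so moving all 7 needs at least 4 loaded trips out, with a return between consecutive ones — at least 7 crossings.
The safety rule pushes this higher. Following every safe sequence of crossings, the most of the 7 that can be at the island as the skiff arrives there on crossing 7 is 6 — never all 7.
So no plan with fewer than 9 crossings exists, and this one achieves 9:
1. Smuggler goes to the island with the chlorine cylinder and the oxidiser.
2. Smuggler goes back to the mainland alone.
3. Smuggler goes to the island with the peroxide.
4. Smuggler goes back to the mainland with the oxidiser.
5. Smuggler goes to the island with the catalyst vial and the reducing agent.
6. Smuggler goes back to the mainland with the chlorine cylinder.
7. Smuggler goes to the island with the acid flask and the solvent jar.
8. Smuggler goes back to the mainland alone.
9. Smuggler goes to the island with the chlorine cylinder and the oxidiser.

9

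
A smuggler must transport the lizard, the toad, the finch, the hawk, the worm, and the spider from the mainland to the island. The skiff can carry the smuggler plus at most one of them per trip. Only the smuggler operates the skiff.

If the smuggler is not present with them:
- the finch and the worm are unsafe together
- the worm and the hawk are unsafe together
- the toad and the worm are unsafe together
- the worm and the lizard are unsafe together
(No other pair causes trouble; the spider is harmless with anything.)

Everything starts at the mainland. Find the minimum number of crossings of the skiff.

Following every safe sequence of crossings from the start, the most of the 6 that can be at the island as the skiff arrives there on crossings 1, 3, 5 is 1, 2, 3 respectively; the best ever achieved is 3 of 6.
From crossing 7 on, no configuration arises that was not already reachable earlier: only 22 distinct safe configurations (who is on which side, and where the skiff is) can ever be reached, none of them has everyone across, and every continuation just revisits them. So no valid plan exists.

impossible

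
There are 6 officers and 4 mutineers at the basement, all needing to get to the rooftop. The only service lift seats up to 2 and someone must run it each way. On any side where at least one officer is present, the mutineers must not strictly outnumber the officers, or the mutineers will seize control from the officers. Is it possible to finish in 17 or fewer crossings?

Yes

Yes — this plan uses 17 crossings (≤ 17):
1. 2 mutineers → the rooftop.  (the basement: 6O 2M; the rooftop: 0O 2M)
2. 1 mutineer ← the basement.  (the basement: 6O 3M; the rooftop: 0O 1M)
3. 2 mutineers → the rooftop.  (the basement: 6O 1M; the rooftop: 0O 3M)
4. 1 mutineer ← the basement.  (the basement: 6O 2M; the rooftop: 0O 2M)
5. 2 officers → the rooftop.  (the basement: 4O 2M; the rooftop: 2O 2M)
6. 1 mutineer ← the basement.  (the basement: 4O 3M; the rooftop: 2O 1M)
7. 1 officer and 1 mutineer → the rooftop.  (the basement: 3O 2M; the rooftop: 3O 2M)
8. 1 mutineer ← the basement.  (the basement: 3O 3M; the rooftop: 3O 1M)
9. 2 mutineers → the rooftop.  (the basement: 3O 1M; the rooftop: 3O 3M)
10. 1 mutineer ← the basement.  (the basement: 3O 2M; the rooftop: 3O 2M)
11. 1 officer and 1 mutineer → the rooftop.  (the basement: 2O 1M; the rooftop: 4O 3M)
12. 1 mutineer ← the basement.  (the basement: 2O 2M; the rooftop: 4O 2M)
13. 2 mutineers → the rooftop.  (the basement: 2O 0M; the rooftop: 4O 4M)
14. 1 mutineer ← the basement.  (the basement: 2O 1M; the rooftop: 4O 3M)
15. 1 officer and 1 mutineer → the rooftop.  (the basement: 1O 0M; the rooftop: 5O 4M)
16. 1 mutineer ← the basement.  (the basement: 1O 1M; the rooftop: 5O 3M)
17. 1 officer and 1 mutineer → the rooftop.  (the basement: 0O 0M; the rooftop: 6O 4M)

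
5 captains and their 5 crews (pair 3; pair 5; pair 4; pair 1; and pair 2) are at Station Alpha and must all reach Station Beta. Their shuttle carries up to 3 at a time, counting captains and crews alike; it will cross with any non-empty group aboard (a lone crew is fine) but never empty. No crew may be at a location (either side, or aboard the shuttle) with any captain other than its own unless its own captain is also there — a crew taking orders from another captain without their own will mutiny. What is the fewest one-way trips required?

Counting alone: each trip to Station Beta takes at most 3 across and each return brings at least 1 back, so after t trips out (and t−1 returns) at most 3t − (t−1) of the 10 are across; that first reaches 10 at t = 5, so at least 9 crossings are needed.
The safety rule pushes this higher. Following every safe sequence of crossings, the most of the 10 that can be at Station Beta as the shuttle arrives there on crossing 9 is 9 — never all 10.
So no plan with fewer than 11 crossings exists, and this one achieves 11:
1. captain 3 and crew 3 cross → Station Beta.
2. captain 3 crosses ← Station Alpha.
3. crew 1, crew 4, and crew 5 cross → Station Beta.
4. crew 3 crosses ← Station Alpha.
5. captain 1, captain 4, and captain 5 cross → Station Beta.
6. captain 5 and crew 5 cross ← Station Alpha.
7. captain 2, captain 3, and captain 5 cross → Station Beta.
8. crew 4 crosses ← Station Alpha.
9. crew 3 and crew 5 cross → Station Beta.
10. crew 3 crosses ← Station Alpha.
11. crew 2, crew 3, and crew 4 cross → Station Beta.

11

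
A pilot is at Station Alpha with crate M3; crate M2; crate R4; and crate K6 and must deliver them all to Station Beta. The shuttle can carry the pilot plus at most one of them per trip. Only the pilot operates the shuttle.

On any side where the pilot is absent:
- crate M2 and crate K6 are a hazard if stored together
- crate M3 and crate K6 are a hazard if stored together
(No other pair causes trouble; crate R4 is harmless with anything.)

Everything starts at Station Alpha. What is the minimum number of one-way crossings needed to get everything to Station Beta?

9

Counting alone: the pilot can take at most 1 across per trip to Station Beta, so moving all 4 needs at least 4 loaded trips out, with a return between consecutive ones — at least 7 crossings.
The safety rule pushes this higher. Following every safe sequence of crossings, the most of the 4 that can be at Station Beta as the shuttle arrives there on crossing 7 is 3 — never all 4.
So no plan with fewer than 9 crossings exists, and this one achieves 9:
1. Pilot goes to Station Beta with crate K6.  [Station Alpha: crate M2, crate M3, crate R4 | Station Beta: crate K6]
2. Pilot goes back to Station Alpha alone.  [Station Alpha: crate M2, crate M3, crate R4 | Station Beta: crate K6]
3. Pilot goes to Station Beta with crate M3.  [Station Alpha: crate M2, crate R4 | Station Beta: crate K6, crate M3]
4. Pilot goes back to Station Alpha with crate K6.  [Station Alpha: crate K6, crate M2, crate R4 | Station Beta: crate M3]
5. Pilot goes to Station Beta with crate M2.  [Station Alpha: crate K6, crate R4 | Station Beta: crate M2, crate M3]
6. Pilot goes back to Station Alpha alone.  [Station Alpha: crate K6, crate R4 | Station Beta: crate M2, crate M3]
7. Pilot goes to Station Beta with crate R4.  [Station Alpha: crate K6 | Station Beta: crate M2, crate M3, crate R4]
8. Pilot goes back to Station Alpha alone.  [Station Alpha: crate K6 | Station Beta: crate M2, crate M3, crate R4]
9. Pilot goes to Station Beta with crate K6.  [Station Alpha: — | Station Beta: crate K6, crate M2, crate M3, crate R4]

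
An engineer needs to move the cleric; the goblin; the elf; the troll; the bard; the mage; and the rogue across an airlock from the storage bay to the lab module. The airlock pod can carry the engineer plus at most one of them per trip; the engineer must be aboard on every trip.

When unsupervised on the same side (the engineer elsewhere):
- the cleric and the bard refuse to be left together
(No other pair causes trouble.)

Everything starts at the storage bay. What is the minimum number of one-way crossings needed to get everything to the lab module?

Counting alone: the engineer can take at most 1 across per trip to the lab module, so moving all 7 needs at least 7 loaded trips out, with a return between consecutive ones — at least 13 crossings.
The plan below uses exactly 13 crossings, so it is optimal:
1. Engineer goes to the lab module with the cleric.  [the storage bay: the bard, the elf, the goblin, the mage, the rogue, the troll | the lab module: the cleric]
2. Engineer goes back to the storage bay alone.  [the storage bay: the bard, the elf, the goblin, the mage, the rogue, the troll | the lab module: the cleric]
3. Engineer goes to the lab module with the goblin.  [the storage bay: the bard, the elf, the mage, the rogue, the troll | the lab module: the cleric, the goblin]
4. Engineer goes back to the storage bay alone.  [the storage bay: the bard, the elf, the mage, the rogue, the troll | the lab module: the cleric, the goblin]
5. Engineer goes to the lab module with the elf.  [the storage bay: the bard, the mage, the rogue, the troll | the lab module: the cleric, the elf, the goblin]
6. Engineer goes back to the storage bay alone.  [the storage bay: the bard, the mage, the rogue, the troll | the lab module: the cleric, the elf, the goblin]
7. Engineer goes to the lab module with the troll.  [the storage bay: the bard, the mage, the rogue | the lab module: the cleric, the elf, the goblin, the troll]
8. Engineer goes back to the storage bay alone.  [the storage bay: the bard, the mage, the rogue | the lab module: the cleric, the elf, the goblin, the troll]
9. Engineer goes to the lab module with the mage.  [the storage bay: the bard, the rogue | the lab module: the cleric, the elf, the goblin, the mage, the troll]
10. Engineer goes back to the storage bay alone.  [the storage bay: the bard, the rogue | the lab module: the cleric, the elf, the goblin, the mage, the troll]
11. Engineer goes to the lab module with the rogue.  [the storage bay: the bard | the lab module: the cleric, the elf, the goblin, the mage, the rogue, the troll]
12. Engineer goes back to the storage bay alone.  [the storage bay: the bard | the lab module: the cleric, the elf, the goblin, the mage, the rogue, the troll]
13. Engineer goes to the lab module with the bard.  [the storage bay: — | the lab module: the bard, the cleric, the elf, the goblin, the mage, the rogue, the troll]

13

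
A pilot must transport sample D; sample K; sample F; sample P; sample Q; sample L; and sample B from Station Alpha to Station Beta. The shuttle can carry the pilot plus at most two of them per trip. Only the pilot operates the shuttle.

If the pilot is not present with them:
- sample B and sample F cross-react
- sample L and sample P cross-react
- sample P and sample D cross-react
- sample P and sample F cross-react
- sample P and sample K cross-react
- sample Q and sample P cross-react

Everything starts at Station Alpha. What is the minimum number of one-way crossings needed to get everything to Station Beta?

9

Counting alone: the pilot can take at most 2 across per trip to Station Beta, so moving all 7 needs at least 4 loaded trips out, with a return between consecutive ones — at least 7 crossings.
The safety rule pushes this higher. Following every safe sequence of crossings, the most of the 7 that can be at Station Beta as the shuttle arrives there on crossing 7 is 6 — never all 7.
So no plan with fewer than 9 crossings exists, and this one achieves 9:
1. Pilot goes to Station Beta with sample F and sample P.  [Station Alpha: sample B, sample D, sample K, sample L, sample Q | Station Beta: sample F, sample P]
2. Pilot goes back to Station Alpha with sample F.  [Station Alpha: sample B, sample D, sample F, sample K, sample L, sample Q | Station Beta: sample P]
3. Pilot goes to Station Beta with sample D and sample F.  [Station Alpha: sample B, sample K, sample L, sample Q | Station Beta: sample D, sample F, sample P]
4. Pilot goes back to Station Alpha with sample P.  [Station Alpha: sample B, sample K, sample L, sample P, sample Q | Station Beta: sample D, sample F]
5. Pilot goes to Station Beta with sample K and sample P.  [Station Alpha: sample B, sample L, sample Q | Station Beta: sample D, sample F, sample K, sample P]
6. Pilot goes back to Station Alpha with sample P.  [Station Alpha: sample B, sample L, sample P, sample Q | Station Beta: sample D, sample F, sample K]
7. Pilot goes to Station Beta with sample L and sample Q.  [Station Alpha: sample B, sample P | Station Beta: sample D, sample F, sample K, sample L, sample Q]
8. Pilot goes back to Station Alpha alone.  [Station Alpha: sample B, sample P | Station Beta: sample D, sample F, sample K, sample L, sample Q]
9. Pilot goes to Station Beta with sample B and sample P.  [Station Alpha: — | Station Beta: sample B, sample D, sample F, sample K, sample L, sample P, sample Q]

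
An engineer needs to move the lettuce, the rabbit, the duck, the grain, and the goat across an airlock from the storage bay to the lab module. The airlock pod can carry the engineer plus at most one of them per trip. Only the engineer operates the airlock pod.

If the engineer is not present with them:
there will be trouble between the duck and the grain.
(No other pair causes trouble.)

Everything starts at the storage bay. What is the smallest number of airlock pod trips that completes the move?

Counting alone: the engineer can take at most 1 across per trip to the lab module, so moving all 5 needs at least 5 loaded trips out, with a return between consecutive ones — at least 9 crossings.
The plan below uses exactly 9 crossings, so it is optimal:
1. Engineer goes to the lab module with the duck.  [the storage bay: the goat, the grain, the lettuce, the rabbit | the lab module: the duck]
2. Engineer goes back to the storage bay alone.  [the storage bay: the goat, the grain, the lettuce, the rabbit | the lab module: the duck]
3. Engineer goes to the lab module with the lettuce.  [the storage bay: the goat, the grain, the rabbit | the lab module: the duck, the lettuce]
4. Engineer goes back to the storage bay alone.  [the storage bay: the goat, the grain, the rabbit | the lab module: the duck, the lettuce]
5. Engineer goes to the lab module with the rabbit.  [the storage bay: the goat, the grain | the lab module: the duck, the lettuce, the rabbit]
6. Engineer goes back to the storage bay alone.  [the storage bay: the goat, the grain | the lab module: the duck, the lettuce, the rabbit]
7. Engineer goes to the lab module with the goat.  [the storage bay: the grain | the lab module: the duck, the goat, the lettuce, the rabbit]
8. Engineer goes back to the storage bay alone.  [the storage bay: the grain | the lab module: the duck, the goat, the lettuce, the rabbit]
9. Engineer goes to the lab module with the grain.  [the storage bay: — | the lab module: the duck, the goat, the grain, the lettuce, the rabbit]

9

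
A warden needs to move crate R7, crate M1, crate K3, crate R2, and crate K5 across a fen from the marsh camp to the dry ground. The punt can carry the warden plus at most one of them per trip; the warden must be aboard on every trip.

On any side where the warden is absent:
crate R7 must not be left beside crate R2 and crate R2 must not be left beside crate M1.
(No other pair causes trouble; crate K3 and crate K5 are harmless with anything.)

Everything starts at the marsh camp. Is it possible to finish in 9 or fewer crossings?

No

Counting alone: the warden can take at most 1 across per trip to the dry ground, so moving all 5 needs at least 5 loaded trips out, with a return between consecutive ones — at least 9 crossings.
The safety rule pushes this higher. Following every safe sequence of crossings, the most of the 5 that can be at the dry ground as the punt arrives there on crossing 9 is 4 — never all 5.
So the move cannot be finished within 9 crossings. (The shortest complete plan takes 11:)
1. Warden goes to the dry ground with crate R2.
2. Warden goes back to the marsh camp alone.
3. Warden goes to the dry ground with crate R7.
4. Warden goes back to the marsh camp with crate R2.
5. Warden goes to the dry ground with crate M1.
6. Warden goes back to the marsh camp alone.
7. Warden goes to the dry ground with crate K3.
8. Warden goes back to the marsh camp alone.
9. Warden goes to the dry ground with crate K5.
10. Warden goes back to the marsh camp alone.
11. Warden goes to the dry ground with crate R2.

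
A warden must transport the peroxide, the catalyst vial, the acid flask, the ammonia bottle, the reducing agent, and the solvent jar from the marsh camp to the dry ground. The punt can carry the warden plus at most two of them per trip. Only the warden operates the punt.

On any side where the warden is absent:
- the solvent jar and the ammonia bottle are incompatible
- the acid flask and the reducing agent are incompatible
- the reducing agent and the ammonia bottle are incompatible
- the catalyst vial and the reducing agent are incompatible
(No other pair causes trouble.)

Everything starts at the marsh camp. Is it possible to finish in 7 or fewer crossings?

Yes

Yes — this plan uses 7 crossings (≤ 7):
1. Warden goes to the dry ground with the ammonia bottle and the reducing agent.
2. Warden goes back to the marsh camp with the ammonia bottle.
3. Warden goes to the dry ground with the ammonia bottle and the peroxide.
4. Warden goes back to the marsh camp with the reducing agent.
5. Warden goes to the dry ground with the acid flask and the catalyst vial.
6. Warden goes back to the marsh camp alone.
7. Warden goes to the dry ground with the reducing agent and the solvent jar.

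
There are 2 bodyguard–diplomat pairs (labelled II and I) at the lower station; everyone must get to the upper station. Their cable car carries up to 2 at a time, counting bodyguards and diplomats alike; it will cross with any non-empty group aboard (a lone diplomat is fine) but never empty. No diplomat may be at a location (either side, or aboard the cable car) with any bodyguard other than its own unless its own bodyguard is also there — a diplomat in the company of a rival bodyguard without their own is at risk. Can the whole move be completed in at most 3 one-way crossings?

No

Counting alone: each trip to the upper station takes at most 2 across and each return brings at least 1 back, so after t trips out (and t−1 returns) at most 2t − (t−1) of the 4 are across; that first reaches 4 at t = 3, so at least 5 crossings are needed.
Since 3 < 5, 3 crossings cannot be enough. (The shortest complete plan in fact takes 5:)
1. bodyguard II and diplomat II cross → the upper station.
2. bodyguard II crosses ← the lower station.
3. bodyguard I and bodyguard II cross → the upper station.
4. bodyguard I crosses ← the lower station.
5. bodyguard I and diplomat I cross → the upper station.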